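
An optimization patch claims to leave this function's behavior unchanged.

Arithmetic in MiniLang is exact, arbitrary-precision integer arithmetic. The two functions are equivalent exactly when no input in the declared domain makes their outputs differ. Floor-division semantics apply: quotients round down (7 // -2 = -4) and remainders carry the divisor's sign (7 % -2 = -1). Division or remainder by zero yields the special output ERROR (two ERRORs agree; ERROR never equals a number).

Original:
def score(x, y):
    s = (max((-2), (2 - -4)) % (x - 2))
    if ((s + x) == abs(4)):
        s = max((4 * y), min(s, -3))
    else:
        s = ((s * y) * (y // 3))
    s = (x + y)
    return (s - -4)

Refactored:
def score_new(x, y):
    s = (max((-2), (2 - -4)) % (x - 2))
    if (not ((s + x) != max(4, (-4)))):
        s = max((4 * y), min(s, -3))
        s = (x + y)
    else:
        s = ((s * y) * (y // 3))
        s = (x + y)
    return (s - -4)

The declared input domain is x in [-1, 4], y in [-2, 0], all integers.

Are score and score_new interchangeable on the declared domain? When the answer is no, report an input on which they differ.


This is a faithful refactor — constant usage differs, and arithmetic usage differs, and min/max/abs usage differs, and statement counts differ, and comparison usage differs, and boolean connective usage differs, but the computed results match everywhere.
Tracing x=2, y=-1: score: hits division by zero so the output is ERROR | score_new: hits division by zero so the output is ERROR — matching result ERROR.
Every one of the 18 inputs gives matching results.
verdict: equivalent


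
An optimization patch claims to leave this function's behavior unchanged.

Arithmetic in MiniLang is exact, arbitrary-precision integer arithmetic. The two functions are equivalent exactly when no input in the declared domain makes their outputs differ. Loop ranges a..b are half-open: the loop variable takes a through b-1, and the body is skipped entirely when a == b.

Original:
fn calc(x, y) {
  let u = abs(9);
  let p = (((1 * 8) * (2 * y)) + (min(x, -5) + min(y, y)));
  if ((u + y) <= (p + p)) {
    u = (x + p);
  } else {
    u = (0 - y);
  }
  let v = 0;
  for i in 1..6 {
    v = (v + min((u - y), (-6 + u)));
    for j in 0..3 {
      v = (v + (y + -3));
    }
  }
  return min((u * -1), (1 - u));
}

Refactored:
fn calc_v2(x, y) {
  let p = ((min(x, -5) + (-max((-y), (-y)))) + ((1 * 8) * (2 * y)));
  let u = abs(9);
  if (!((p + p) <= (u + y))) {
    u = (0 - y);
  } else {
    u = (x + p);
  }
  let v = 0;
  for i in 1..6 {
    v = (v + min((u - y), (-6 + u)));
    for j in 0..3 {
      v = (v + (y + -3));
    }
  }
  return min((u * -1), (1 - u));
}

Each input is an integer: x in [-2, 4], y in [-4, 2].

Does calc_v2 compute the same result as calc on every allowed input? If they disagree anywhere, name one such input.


At x=-2, y=-4: calc gives -4, calc_v2 gives 75.
verdict: not equivalent; witness: x=-2, y=-4


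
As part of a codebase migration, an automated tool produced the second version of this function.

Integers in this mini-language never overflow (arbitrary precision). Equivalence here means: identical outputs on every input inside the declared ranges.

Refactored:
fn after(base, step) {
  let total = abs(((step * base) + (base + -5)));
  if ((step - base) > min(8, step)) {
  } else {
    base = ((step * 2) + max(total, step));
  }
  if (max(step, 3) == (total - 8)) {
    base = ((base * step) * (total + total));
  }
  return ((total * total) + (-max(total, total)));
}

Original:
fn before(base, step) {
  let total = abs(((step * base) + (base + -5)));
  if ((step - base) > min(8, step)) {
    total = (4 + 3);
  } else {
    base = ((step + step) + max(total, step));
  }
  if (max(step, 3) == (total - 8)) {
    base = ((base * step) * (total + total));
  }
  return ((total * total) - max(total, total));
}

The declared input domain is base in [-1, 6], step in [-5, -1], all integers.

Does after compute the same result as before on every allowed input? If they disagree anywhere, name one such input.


On input base=-1, step=-5, before returns 42 while after returns 0.
verdict: not equivalent; witness: base=-1, step=-5


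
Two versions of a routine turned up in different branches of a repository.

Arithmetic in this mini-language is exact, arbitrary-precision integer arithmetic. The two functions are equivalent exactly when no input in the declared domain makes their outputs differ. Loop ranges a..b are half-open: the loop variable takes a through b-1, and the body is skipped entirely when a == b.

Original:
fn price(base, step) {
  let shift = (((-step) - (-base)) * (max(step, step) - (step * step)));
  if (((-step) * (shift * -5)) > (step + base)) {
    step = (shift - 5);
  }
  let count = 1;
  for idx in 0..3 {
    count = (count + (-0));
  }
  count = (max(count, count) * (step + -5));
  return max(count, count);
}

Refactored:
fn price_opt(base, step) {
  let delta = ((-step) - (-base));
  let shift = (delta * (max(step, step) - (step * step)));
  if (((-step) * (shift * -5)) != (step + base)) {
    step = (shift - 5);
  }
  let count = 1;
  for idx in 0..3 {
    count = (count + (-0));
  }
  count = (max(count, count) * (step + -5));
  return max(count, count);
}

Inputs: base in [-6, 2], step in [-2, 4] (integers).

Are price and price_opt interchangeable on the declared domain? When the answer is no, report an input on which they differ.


Input base=-6, step=-2: -7 from price versus 14 from price_opt.
verdict: not equivalent; witness: base=-6, step=-2


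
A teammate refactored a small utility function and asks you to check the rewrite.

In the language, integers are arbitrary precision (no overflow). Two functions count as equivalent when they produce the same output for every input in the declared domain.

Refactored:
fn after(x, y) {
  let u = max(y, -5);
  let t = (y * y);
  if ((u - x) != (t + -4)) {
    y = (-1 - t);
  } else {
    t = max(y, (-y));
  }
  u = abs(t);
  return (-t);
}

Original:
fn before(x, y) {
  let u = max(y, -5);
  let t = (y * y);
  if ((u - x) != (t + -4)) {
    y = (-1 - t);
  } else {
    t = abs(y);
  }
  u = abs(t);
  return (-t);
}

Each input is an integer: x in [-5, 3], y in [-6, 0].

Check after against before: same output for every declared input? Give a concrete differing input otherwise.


Side by side, the visible changes include: min/max/abs usage differs.
One worked example (x=3, y=-2) — before: u = -2; t = 4; ((u - x) != (t + -4)) -> true; y = -5; u = 4; return -4; after: u = -2; t = 4; ((u - x) != (t + -4)) -> true; y = -5; u = 4; return -4; agreement on -4.
Across all 63 domain points the two functions coincide.
verdict: equivalent


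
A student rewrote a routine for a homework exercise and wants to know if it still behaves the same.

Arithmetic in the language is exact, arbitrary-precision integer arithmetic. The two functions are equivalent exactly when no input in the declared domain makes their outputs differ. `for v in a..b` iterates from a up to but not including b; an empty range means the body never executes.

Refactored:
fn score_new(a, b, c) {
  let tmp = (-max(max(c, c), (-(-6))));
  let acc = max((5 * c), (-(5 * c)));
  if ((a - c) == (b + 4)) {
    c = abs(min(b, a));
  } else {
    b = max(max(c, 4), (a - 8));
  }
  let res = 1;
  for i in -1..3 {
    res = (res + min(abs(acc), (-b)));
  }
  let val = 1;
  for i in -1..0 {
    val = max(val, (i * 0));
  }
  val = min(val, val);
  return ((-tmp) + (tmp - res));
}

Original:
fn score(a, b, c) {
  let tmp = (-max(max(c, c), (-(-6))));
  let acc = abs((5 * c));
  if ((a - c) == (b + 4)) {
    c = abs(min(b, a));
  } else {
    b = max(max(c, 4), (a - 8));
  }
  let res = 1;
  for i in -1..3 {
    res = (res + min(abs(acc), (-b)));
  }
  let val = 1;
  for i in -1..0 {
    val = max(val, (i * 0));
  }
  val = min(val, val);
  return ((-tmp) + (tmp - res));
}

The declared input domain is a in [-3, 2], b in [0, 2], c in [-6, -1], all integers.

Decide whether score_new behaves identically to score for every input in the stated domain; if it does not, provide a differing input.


Changes here: min/max/abs usage differs, and arithmetic usage differs, and constant usage differs; the full 108-point sweep finds no disagreement.
verdict: equivalent


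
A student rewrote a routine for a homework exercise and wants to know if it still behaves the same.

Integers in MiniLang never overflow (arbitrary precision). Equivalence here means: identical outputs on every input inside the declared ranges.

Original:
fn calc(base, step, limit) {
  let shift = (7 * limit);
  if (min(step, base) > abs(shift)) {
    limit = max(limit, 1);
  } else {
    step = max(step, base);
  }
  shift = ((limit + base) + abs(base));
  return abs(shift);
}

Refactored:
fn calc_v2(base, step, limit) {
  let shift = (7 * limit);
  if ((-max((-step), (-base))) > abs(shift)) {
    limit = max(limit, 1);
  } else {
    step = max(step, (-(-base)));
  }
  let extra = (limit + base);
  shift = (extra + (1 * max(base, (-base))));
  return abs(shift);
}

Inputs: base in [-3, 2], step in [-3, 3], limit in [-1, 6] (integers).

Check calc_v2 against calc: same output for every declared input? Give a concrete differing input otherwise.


Side by side, the visible changes include: local variable names differ; constant usage differs; arithmetic usage differs; statement counts differ; min/max/abs usage differs.
Spot check at base=-3, step=0, limit=6 — calc: shift = 42; (min(step, base) > abs(shift)) -> false; step = 0; shift = 6; return 6. calc_v2: shift = 42; ((-max((-step), (-base))) > abs(shift)) -> false; step = 0; extra = 3; shift = 6; return 6. Both give 6.
An exhaustive pass over the 336 declared inputs shows identical outputs.
verdict: equivalent


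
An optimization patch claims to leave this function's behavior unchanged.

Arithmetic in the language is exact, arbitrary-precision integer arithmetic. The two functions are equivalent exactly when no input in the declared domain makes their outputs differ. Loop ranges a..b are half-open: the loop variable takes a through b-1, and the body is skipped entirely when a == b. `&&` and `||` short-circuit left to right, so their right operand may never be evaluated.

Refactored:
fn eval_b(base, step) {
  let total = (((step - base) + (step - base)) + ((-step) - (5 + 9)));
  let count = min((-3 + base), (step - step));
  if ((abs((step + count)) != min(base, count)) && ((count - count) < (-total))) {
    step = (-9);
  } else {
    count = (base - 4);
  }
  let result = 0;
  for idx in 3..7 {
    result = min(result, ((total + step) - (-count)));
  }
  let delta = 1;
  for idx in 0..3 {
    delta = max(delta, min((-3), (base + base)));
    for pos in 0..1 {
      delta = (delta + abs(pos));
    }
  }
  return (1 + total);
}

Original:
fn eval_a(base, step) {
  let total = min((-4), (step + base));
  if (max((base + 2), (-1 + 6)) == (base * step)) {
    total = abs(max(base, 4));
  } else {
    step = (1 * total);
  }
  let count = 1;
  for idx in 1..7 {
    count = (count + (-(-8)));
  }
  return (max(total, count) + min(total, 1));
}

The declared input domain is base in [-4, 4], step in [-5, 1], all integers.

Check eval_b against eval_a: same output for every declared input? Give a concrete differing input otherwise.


These are not equivalent — on base=-4, step=-5 the outputs split (40 vs -10).
eval_a: total = -9; (max((base + 2), (-1 + 6)) == (base * step)) -> false; step = -9; count = 1; [idx=1]; count = 9; [idx=2]; count = 17; [idx=3]; count = 25; [idx=4]; count = 33; [idx=5]; count = 41; [idx=6]; count = 49; return 40
eval_b: total = -11; count = -7; ((abs((step + count)) != min(base, count)) && ((count - count) < (-total))) -> true; step = -9; result = 0; [idx=3]; result = -27; [idx=4]; result = -27; [idx=5]; result = -27; [idx=6]; result = -27; delta = 1; [idx=0]; delta = 1; [pos=0]; delta = 1; [idx=1]; delta = 1; [pos=0]; delta = 1; [idx=2]; delta = 1; [pos=0]; delta = 1; return -10
verdict: not equivalent; witness: base=-4, step=-5


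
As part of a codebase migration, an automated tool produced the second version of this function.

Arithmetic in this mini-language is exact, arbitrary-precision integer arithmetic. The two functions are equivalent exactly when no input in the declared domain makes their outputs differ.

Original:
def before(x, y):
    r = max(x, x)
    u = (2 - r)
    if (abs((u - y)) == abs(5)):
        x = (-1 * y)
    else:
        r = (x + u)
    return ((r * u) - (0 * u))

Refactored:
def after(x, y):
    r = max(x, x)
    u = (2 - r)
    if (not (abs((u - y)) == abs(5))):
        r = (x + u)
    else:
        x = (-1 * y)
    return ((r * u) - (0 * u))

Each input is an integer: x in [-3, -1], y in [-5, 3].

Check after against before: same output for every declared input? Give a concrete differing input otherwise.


Equivalent — the differences include boolean connective usage differs, yet no declared input distinguishes the two.
One worked example (x=-2, y=0) — before: r := -2 | u := 4 | (abs((u - y)) == abs(5)): false | r := 2 | result 8; after: r := -2 | u := 4 | (not (abs((u - y)) == abs(5))): true | r := 2 | result 8; agreement on 8.
Checked all 27 inputs in the declared domain: the outputs agree on every one.
verdict: equivalent


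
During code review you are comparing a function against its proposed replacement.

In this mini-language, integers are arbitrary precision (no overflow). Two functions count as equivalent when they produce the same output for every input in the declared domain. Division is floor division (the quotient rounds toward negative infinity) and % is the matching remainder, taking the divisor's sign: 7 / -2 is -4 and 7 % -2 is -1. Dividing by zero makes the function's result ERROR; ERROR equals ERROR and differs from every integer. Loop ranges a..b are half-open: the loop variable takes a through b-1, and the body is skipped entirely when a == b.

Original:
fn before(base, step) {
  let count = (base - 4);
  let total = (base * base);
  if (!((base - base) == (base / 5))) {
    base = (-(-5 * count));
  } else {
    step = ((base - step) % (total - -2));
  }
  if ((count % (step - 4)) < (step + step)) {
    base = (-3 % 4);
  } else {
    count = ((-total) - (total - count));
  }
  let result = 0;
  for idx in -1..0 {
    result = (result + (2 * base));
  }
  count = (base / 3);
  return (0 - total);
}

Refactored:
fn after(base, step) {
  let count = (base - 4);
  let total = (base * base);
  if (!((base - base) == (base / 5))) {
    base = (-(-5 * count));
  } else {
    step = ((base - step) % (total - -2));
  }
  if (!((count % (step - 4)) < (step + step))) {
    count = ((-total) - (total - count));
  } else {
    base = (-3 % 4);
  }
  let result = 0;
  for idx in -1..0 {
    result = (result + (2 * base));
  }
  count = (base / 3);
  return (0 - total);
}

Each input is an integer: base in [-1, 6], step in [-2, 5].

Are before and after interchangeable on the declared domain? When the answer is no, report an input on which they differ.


Behavior is preserved: although boolean connective usage differs, the outputs never diverge.
Spot check at base=4, step=3 — before: count := 0 | total := 16 | (!((base - base) == (base / 5))): false | step := 1 | ((count % (step - 4)) < (step + step)): true | base := 1 | result := 0 | iter idx=-1: | result := 2 | count := 0 | result -16. after: count := 0 | total := 16 | (!((base - base) == (base / 5))): false | step := 1 | (!((count % (step - 4)) < (step + step))): false | base := 1 | result := 0 | iter idx=-1: | result := 2 | count := 0 | result -16. Both give -16.
Across all 64 domain points the two functions coincide.
verdict: equivalent


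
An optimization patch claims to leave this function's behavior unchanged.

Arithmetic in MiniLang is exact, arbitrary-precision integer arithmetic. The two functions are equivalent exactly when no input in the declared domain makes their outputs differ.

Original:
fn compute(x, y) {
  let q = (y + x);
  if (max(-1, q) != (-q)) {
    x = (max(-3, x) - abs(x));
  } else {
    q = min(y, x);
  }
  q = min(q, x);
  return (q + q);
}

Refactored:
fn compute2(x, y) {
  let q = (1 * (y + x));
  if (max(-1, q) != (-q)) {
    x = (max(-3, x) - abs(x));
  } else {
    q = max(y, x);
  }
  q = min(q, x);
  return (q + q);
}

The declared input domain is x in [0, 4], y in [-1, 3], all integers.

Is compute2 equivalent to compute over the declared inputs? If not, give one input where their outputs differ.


There is a counterexample at x=1, y=-1: -2 on one side, 2 on the other.
compute: q = 0; (max(-1, q) != (-q)) -> false; q = -1; q = -1; return -2
compute2: q = 0; (max(-1, q) != (-q)) -> false; q = 1; q = 1; return 2
verdict: not equivalent; witness: x=1, y=-1


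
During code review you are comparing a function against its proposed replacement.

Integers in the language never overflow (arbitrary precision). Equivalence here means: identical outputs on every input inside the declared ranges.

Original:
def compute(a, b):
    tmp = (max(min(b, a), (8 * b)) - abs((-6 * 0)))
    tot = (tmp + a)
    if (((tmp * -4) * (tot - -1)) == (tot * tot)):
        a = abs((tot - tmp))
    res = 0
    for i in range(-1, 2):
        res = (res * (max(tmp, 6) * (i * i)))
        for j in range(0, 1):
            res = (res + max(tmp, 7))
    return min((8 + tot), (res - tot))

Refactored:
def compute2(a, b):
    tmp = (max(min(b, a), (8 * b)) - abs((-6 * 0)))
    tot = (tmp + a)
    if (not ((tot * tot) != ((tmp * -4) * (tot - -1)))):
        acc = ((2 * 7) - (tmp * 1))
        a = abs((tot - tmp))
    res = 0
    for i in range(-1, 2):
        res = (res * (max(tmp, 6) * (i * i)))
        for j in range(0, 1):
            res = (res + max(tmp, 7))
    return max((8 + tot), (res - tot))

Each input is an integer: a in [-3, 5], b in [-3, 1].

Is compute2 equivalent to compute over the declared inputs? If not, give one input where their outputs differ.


Not equivalent: a=-3, b=-3 separates them (2 vs 55).
compute: tmp=-3, then tot=-6, then (((tmp * -4) * (tot - -1)) == (tot * tot)) is false, then res=0, then (i=-1), then res=0, then (j=0), then res=7, then (i=0), then res=0, then (j=0), then res=7, then (i=1), then res=42, then (j=0), then res=49, then returns 2
compute2: tmp=-3, then tot=-6, then (not ((tot * tot) != ((tmp * -4) * (tot - -1)))) is false, then res=0, then (i=-1), then res=0, then (j=0), then res=7, then (i=0), then res=0, then (j=0), then res=7, then (i=1), then res=42, then (j=0), then res=49, then returns 55
verdict: not equivalent; witness: a=-3, b=-3


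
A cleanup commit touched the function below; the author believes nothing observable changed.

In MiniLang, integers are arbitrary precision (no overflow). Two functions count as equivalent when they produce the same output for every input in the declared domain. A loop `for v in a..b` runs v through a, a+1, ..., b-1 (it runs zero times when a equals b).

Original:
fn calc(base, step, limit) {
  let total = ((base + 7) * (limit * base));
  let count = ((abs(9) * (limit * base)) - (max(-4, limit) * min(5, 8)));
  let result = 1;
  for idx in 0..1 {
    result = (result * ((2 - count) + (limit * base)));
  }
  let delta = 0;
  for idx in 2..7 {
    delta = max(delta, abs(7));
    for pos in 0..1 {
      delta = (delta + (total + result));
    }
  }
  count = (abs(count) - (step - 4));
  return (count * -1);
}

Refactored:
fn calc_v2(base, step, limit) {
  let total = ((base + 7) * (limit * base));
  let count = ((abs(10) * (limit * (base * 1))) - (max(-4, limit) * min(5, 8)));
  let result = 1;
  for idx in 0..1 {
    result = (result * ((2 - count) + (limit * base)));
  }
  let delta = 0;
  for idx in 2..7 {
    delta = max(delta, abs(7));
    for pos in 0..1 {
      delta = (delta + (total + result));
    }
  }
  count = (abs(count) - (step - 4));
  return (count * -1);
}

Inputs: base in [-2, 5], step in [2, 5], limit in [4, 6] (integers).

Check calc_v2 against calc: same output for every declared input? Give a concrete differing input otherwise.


Evaluate both at base=-2, step=2, limit=4.
calc: total becomes -40; next count becomes -92; next result becomes 1; next at idx=0:; next result becomes 86; next delta becomes 0; next at idx=2:; next delta becomes 7; next at pos=0:; next delta becomes 53; next at idx=3:; next delta becomes 53; next at pos=0:; next delta becomes 99; next at idx=4:; next delta becomes 99; next at pos=0:; next delta becomes 145; next at idx=5:; next delta becomes 145; next at pos=0:; next delta becomes 191; next at idx=6:; next delta becomes 191; next at pos=0:; next delta becomes 237; next count becomes 94; next final value -94
calc_v2: total becomes -40; next count becomes -100; next result becomes 1; next at idx=0:; next result becomes 94; next delta becomes 0; next at idx=2:; next delta becomes 7; next at pos=0:; next delta becomes 61; next at idx=3:; next delta becomes 61; next at pos=0:; next delta becomes 115; next at idx=4:; next delta becomes 115; next at pos=0:; next delta becomes 169; next at idx=5:; next delta becomes 169; next at pos=0:; next delta becomes 223; next at idx=6:; next delta becomes 223; next at pos=0:; next delta becomes 277; next count becomes 102; next final value -102
-94 and -102 differ, so these are not the same function on this domain.
verdict: not equivalent; witness: base=-2, step=2, limit=4


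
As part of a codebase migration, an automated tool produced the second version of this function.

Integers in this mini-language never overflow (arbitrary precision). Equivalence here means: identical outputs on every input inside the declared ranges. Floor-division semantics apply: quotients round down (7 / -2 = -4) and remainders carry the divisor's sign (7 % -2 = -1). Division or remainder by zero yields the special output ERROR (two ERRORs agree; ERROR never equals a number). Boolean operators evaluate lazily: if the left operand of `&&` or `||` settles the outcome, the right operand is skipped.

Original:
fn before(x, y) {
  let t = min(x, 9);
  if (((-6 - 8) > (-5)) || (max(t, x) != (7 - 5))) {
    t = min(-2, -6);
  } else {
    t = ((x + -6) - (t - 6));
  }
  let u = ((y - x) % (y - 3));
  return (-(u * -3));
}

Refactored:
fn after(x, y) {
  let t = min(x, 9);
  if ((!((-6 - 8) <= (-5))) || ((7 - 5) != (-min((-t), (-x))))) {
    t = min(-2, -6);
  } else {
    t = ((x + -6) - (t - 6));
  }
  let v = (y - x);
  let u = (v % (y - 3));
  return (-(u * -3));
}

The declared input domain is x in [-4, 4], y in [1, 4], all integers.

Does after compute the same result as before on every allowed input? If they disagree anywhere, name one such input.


Behavior is preserved: although boolean connective usage differs, plus local variable names differ, plus min/max/abs usage differs, plus comparison usage differs, plus statement counts differ, the outputs never diverge.
Tracing x=-2, y=1: before: t := -2 | (((-6 - 8) > (-5)) || (max(t, x) != (7 - 5))): true | t := -6 | u := -1 | result -3 | after: t := -2 | ((!((-6 - 8) <= (-5))) || ((7 - 5) != (-min((-t), (-x))))): true | t := -6 | v := 3 | u := -1 | result -3 — matching result -3.
An exhaustive pass over the 36 declared inputs shows identical outputs.
verdict: equivalent


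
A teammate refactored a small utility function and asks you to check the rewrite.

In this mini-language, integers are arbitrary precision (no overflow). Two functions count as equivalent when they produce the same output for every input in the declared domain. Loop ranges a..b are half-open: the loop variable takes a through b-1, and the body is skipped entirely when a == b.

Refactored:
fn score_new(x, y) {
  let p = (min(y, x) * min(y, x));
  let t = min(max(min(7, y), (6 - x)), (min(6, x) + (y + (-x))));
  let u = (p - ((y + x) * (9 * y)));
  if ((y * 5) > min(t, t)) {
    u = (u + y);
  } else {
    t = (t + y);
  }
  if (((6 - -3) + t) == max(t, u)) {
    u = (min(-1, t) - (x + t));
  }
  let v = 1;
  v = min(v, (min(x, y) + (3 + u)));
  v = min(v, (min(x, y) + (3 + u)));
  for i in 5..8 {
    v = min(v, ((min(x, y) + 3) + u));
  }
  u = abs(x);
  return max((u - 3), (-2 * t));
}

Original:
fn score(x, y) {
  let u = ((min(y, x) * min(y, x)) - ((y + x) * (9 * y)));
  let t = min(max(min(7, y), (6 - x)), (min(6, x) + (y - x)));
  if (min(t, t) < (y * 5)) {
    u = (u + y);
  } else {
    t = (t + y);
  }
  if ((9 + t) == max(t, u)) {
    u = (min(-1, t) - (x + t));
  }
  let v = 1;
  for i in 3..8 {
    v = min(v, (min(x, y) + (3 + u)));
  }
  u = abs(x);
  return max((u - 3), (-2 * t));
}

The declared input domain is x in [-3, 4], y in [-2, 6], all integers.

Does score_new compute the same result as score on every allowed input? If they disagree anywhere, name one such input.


The two versions differ — the changes include comparison usage differs, loop structure differs, min/max/abs usage differs, arithmetic usage differs, statement counts differ, local variable names differ, constant usage differs.
As a probe, take x=1, y=0: score runs u := 0 | t := 0 | (min(t, t) < (y * 5)): false | t := 0 | ((9 + t) == max(t, u)): false | v := 1 | iter i=3: | v := 1 | iter i=4: | v := 1 | iter i=5: | v := 1 | iter i=6: | v := 1 | iter i=7: | v := 1 | u := 1 | result 0; score_new runs p := 0 | t := 0 | u := 0 | ((y * 5) > min(t, t)): false | t := 0 | (((6 - -3) + t) == max(t, u)): false | v := 1 | v := 1 | v := 1 | iter i=5: | v := 1 | iter i=6: | v := 1 | iter i=7: | v := 1 | u := 1 | result 0; both end at 0.
Sweeping the whole domain (72 inputs) finds no disagreement.
verdict: equivalent


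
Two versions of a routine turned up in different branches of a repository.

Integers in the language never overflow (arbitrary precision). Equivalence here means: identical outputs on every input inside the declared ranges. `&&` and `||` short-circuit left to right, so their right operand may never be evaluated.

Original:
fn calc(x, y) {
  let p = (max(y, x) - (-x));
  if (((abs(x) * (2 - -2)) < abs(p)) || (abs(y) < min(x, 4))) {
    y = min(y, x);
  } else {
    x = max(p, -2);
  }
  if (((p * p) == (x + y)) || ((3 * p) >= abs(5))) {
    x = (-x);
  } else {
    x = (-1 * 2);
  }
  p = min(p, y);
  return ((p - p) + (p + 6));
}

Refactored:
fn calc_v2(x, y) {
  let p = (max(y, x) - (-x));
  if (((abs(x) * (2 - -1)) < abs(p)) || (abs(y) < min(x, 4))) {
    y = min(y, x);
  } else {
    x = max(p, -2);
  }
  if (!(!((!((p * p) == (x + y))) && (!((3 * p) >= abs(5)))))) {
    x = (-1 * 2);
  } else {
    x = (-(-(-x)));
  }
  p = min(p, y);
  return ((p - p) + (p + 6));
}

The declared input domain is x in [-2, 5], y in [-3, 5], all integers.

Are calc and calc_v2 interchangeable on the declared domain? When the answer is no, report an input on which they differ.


Take x=-1, y=5.
calc: p := 4 | (((abs(x) * (2 - -2)) < abs(p)) || (abs(y) < min(x, 4))): false | x := 4 | (((p * p) == (x + y)) || ((3 * p) >= abs(5))): true | x := -4 | p := 4 | result 10
calc_v2: p := 4 | (((abs(x) * (2 - -1)) < abs(p)) || (abs(y) < min(x, 4))): true | y := -1 | (!(!((!((p * p) == (x + y))) && (!((3 * p) >= abs(5)))))): false | x := 1 | p := -1 | result 5
10 and 5 differ, so these are not the same function on this domain.
verdict: not equivalent; witness: x=-1, y=5


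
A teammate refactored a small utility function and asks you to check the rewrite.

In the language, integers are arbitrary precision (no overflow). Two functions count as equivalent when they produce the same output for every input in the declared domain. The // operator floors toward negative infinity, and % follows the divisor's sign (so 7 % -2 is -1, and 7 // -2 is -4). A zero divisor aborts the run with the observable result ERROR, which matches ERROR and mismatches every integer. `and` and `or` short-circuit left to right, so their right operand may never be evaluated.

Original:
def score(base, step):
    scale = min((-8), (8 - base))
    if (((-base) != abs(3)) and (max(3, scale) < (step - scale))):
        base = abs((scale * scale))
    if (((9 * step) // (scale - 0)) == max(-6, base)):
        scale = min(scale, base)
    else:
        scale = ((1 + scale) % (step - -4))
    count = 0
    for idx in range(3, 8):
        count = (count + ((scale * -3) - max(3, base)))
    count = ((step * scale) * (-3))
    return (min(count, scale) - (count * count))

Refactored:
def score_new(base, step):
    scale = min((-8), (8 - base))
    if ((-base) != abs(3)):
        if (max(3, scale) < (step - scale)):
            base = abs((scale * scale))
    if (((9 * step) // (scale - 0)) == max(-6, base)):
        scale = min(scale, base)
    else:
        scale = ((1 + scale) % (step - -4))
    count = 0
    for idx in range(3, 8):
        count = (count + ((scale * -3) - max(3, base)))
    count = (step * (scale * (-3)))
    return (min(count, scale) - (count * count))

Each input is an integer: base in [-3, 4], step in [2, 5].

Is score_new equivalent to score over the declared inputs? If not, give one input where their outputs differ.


Reading the diff, among the changes: statement counts differ, and boolean connective usage differs, and branching structure differs.
As a probe, take base=0, step=3: score runs scale becomes -8; next (((-base) != abs(3)) and (max(3, scale) < (step - scale))) evaluates to true; next base becomes 64; next (((9 * step) // (scale - 0)) == max(-6, base)) evaluates to false; next scale becomes 0; next count becomes 0; next at idx=3:; next count becomes -64; next at idx=4:; next count becomes -128; next at idx=5:; next count becomes -192; next at idx=6:; next count becomes -256; next at idx=7:; next count becomes -320; next count becomes 0; next final value 0; score_new runs scale becomes -8; next ((-base) != abs(3)) evaluates to true; next (max(3, scale) < (step - scale)) evaluates to true; next base becomes 64; next (((9 * step) // (scale - 0)) == max(-6, base)) evaluates to false; next scale becomes 0; next count becomes 0; next at idx=3:; next count becomes -64; next at idx=4:; next count becomes -128; next at idx=5:; next count becomes -192; next at idx=6:; next count becomes -256; next at idx=7:; next count becomes -320; next count becomes 0; next final value 0; both end at 0.
An exhaustive pass over the 32 declared inputs shows identical outputs.
verdict: equivalent


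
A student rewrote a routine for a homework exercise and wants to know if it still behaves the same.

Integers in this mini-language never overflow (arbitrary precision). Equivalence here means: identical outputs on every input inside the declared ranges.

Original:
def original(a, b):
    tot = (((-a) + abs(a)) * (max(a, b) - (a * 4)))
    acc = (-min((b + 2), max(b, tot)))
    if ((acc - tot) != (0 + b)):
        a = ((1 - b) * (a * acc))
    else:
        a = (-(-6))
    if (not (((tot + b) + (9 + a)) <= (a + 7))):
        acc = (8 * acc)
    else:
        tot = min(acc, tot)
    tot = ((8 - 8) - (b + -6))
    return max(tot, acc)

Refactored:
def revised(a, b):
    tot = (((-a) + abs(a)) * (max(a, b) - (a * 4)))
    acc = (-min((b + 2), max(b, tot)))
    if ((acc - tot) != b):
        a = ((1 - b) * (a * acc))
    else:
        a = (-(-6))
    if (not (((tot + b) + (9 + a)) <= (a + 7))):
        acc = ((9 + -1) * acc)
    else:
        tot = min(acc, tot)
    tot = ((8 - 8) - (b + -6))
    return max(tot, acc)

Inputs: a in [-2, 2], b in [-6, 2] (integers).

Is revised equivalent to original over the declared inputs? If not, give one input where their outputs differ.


Differences: constant usage differs — yet all 45 inputs agree.
verdict: equivalent


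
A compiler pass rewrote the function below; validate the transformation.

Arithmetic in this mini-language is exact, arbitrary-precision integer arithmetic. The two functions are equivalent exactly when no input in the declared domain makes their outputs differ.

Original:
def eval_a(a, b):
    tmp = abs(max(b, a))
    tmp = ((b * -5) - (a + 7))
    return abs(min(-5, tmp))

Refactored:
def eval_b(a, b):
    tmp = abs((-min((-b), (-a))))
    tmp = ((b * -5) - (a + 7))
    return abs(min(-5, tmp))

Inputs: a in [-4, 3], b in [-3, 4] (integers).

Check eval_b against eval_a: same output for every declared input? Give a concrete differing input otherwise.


Behavior is preserved: although min/max/abs usage differs, the outputs never diverge.
Spot check at a=1, b=3 — eval_a: tmp = 3; tmp = -23; return 23. eval_b: tmp = 3; tmp = -23; return 23. Both give 23.
Across all 64 domain points the two functions coincide.
verdict: equivalent


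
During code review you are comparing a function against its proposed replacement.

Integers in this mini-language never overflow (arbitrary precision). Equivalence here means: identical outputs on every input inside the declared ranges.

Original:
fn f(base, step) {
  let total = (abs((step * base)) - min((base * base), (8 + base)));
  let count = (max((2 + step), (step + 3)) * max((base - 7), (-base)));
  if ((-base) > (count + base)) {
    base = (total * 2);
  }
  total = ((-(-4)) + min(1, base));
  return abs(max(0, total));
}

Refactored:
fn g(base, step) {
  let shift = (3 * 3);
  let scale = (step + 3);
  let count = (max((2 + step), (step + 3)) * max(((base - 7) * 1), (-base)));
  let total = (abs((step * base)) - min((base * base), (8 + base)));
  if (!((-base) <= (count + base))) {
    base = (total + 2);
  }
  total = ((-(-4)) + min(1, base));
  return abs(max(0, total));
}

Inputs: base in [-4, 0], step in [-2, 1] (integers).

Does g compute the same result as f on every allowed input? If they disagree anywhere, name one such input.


Take base=-2, step=-2.
f: total := 0 | count := 2 | ((-base) > (count + base)): true | base := 0 | total := 4 | result 4
g: shift := 9 | scale := 1 | count := 2 | total := 0 | (!((-base) <= (count + base))): true | base := 2 | total := 5 | result 5
4 and 5 differ, so these are not the same function on this domain.
verdict: not equivalent; witness: base=-2, step=-2


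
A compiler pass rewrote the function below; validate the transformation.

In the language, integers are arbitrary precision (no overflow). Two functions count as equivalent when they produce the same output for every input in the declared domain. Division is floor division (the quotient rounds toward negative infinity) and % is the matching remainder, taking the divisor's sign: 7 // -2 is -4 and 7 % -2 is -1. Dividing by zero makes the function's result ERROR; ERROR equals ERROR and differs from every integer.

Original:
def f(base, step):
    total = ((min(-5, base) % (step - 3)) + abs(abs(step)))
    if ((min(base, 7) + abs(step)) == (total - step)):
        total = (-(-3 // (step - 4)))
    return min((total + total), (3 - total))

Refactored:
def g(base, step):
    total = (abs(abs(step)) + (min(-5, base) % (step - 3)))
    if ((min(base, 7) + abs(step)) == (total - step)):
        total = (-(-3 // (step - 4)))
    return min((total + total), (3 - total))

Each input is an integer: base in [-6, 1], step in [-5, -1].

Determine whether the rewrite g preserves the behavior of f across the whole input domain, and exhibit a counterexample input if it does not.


Side by side, the visible changes include: same computation, different form.
One worked example (base=-4, step=-1) — f: total := 0 | ((min(base, 7) + abs(step)) == (total - step)): false | result 0; g: total := 0 | ((min(base, 7) + abs(step)) == (total - step)): false | result 0; agreement on 0.
Every one of the 40 inputs gives matching results.
verdict: equivalent


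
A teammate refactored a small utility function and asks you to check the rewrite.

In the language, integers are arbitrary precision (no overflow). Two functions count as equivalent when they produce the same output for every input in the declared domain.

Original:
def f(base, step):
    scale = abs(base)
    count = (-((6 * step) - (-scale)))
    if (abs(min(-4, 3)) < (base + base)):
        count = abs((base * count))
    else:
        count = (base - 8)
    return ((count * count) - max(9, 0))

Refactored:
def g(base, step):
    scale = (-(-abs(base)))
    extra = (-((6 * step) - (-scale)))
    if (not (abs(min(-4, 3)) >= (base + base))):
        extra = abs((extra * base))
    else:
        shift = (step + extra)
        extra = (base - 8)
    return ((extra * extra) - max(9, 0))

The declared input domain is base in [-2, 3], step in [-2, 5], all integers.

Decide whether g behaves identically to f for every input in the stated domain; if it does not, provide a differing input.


Although boolean connective usage differs; comparison usage differs; local variable names differ; arithmetic usage differs; statement counts differ, 48/48 inputs agree.
verdict: equivalent


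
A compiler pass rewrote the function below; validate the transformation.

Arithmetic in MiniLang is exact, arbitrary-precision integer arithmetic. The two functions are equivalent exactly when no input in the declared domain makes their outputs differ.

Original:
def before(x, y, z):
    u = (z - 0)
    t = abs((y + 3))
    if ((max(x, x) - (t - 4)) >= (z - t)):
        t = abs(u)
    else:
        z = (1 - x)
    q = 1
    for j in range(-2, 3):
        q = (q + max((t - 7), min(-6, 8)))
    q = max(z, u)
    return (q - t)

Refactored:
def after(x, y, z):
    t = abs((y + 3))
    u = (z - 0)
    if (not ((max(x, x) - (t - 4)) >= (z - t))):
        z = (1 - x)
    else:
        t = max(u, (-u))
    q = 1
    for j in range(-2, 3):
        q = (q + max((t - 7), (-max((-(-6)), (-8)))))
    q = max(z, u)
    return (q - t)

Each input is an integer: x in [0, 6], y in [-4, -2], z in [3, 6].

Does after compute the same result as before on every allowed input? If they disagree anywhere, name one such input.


This is a faithful refactor — min/max/abs usage differs; boolean connective usage differs, but the computed results match everywhere.
One worked example (x=4, y=-2, z=5) — before: u := 5 | t := 1 | ((max(x, x) - (t - 4)) >= (z - t)): true | t := 5 | q := 1 | iter j=-2: | q := -1 | iter j=-1: | q := -3 | iter j=0: | q := -5 | iter j=1: | q := -7 | iter j=2: | q := -9 | q := 5 | result 0; after: t := 1 | u := 5 | (not ((max(x, x) - (t - 4)) >= (z - t))): false | t := 5 | q := 1 | iter j=-2: | q := -1 | iter j=-1: | q := -3 | iter j=0: | q := -5 | iter j=1: | q := -7 | iter j=2: | q := -9 | q := 5 | result 0; agreement on 0.
Every one of the 84 inputs gives matching results.
verdict: equivalent


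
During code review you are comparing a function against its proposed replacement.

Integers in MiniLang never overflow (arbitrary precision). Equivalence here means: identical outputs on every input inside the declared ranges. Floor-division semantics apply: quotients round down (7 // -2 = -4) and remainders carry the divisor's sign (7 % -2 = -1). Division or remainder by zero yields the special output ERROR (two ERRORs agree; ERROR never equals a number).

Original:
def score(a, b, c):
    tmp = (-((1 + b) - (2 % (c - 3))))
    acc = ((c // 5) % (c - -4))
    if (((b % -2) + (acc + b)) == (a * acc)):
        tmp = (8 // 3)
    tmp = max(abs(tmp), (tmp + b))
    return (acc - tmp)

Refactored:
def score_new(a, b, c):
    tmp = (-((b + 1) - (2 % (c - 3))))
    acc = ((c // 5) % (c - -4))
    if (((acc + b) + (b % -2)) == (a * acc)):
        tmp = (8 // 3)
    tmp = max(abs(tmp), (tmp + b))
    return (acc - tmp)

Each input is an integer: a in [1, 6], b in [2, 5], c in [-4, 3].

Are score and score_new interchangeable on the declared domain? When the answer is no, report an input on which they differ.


Although same computation, different form, 192/192 inputs agree.
verdict: equivalent


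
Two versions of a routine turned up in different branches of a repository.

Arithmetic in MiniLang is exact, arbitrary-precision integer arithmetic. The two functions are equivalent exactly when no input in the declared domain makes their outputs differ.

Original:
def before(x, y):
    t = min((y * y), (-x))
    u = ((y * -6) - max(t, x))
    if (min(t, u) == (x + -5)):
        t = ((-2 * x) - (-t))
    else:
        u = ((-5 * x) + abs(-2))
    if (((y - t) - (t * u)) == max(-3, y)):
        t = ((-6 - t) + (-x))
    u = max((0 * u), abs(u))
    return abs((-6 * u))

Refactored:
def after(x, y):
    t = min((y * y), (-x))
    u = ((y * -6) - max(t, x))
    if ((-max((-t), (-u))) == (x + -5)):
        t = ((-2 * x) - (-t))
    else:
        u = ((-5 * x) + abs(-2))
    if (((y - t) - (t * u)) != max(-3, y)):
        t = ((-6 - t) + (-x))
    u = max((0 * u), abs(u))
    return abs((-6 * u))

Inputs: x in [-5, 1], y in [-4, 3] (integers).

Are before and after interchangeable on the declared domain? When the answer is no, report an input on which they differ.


Equivalent. The edit looks behavioral (`(((y - t) - (t * u)) == max(-3, y))` became `(((y - t) - (t * u)) != max(-3, y))`), but over these ranges it never changes the outcome.
Across all 56 domain points the two functions coincide.
Tracing x=-5, y=-4: before: t = 5; u = 19; (min(t, u) == (x + -5)) -> false; u = 27; (((y - t) - (t * u)) == max(-3, y)) -> false; u = 27; return 162 | after: t = 5; u = 19; ((-max((-t), (-u))) == (x + -5)) -> false; u = 27; (((y - t) - (t * u)) != max(-3, y)) -> true; t = -6; u = 27; return 162 — matching result 162.
verdict: equivalent
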